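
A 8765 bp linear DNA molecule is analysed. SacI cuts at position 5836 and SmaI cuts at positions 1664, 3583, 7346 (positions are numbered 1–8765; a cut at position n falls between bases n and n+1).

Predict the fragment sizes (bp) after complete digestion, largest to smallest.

2253, 1919, 1664, 1510, 1419 bp

Combined cut positions (sorted): 1664, 3583, 5836, 7346.
Linear molecule, 4 cuts → 5 fragments:
  1664 − 0 = 1664 bp
  3583 − 1664 = 1919 bp
  5836 − 3583 = 2253 bp
  7346 − 5836 = 1510 bp
  8765 − 7346 = 1419 bp
Sorted largest to smallest: 2253, 1919, 1664, 1510, 1419 bp.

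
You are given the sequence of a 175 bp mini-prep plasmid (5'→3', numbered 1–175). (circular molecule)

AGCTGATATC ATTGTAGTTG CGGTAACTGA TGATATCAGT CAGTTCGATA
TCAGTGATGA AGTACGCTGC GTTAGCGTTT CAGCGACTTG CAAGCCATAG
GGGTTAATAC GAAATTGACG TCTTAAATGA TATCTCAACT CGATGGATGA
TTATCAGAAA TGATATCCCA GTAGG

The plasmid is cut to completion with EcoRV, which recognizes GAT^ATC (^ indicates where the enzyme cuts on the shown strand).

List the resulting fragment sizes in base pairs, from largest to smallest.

82, 33, 27, 18, 15 bp

EcoRV sites (GATATC) start at positions 5, 32, 47, 129, 162.
EcoRV cuts after base 3 of each site, so after positions 7, 34, 49, 131, 164.
Circular molecule, 5 cuts → 5 fragments:
  8–34 → 27 bp
  35–49 → 15 bp
  50–131 → 82 bp
  132–164 → 33 bp
  165–175 then 1–7 → 11 + 7 = 18 bp
Sorted largest to smallest: 82, 33, 27, 18, 15 bp.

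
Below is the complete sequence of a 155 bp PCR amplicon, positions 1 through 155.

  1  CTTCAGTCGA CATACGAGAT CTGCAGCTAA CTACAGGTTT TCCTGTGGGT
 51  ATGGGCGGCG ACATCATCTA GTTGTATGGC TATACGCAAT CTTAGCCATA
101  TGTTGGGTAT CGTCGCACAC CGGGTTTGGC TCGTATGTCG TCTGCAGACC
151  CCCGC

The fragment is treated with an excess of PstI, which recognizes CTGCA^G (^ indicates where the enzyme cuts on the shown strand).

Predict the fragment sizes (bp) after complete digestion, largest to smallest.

121, 25, 9 bp

PstI sites (CTGCAG) start at positions 21, 142.
PstI cuts after base 5 of each site (before the last base), so after positions 25, 146.
Linear molecule, 2 cuts → 3 fragments:
  1–25 → 25 bp
  26–146 → 121 bp
  147–155 → 9 bp
Sorted largest to smallest: 121, 25, 9 bp.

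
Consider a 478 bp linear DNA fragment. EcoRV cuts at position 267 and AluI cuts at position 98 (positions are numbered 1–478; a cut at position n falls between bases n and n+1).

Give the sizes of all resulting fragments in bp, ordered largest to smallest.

Combined cut positions (sorted): 98, 267.
Linear molecule, 2 cuts → 3 fragments:
  98 − 0 = 98 bp
  267 − 98 = 169 bp
  478 − 267 = 211 bp
Sorted largest to smallest: 211, 169, 98 bp.

211, 169, 98 bp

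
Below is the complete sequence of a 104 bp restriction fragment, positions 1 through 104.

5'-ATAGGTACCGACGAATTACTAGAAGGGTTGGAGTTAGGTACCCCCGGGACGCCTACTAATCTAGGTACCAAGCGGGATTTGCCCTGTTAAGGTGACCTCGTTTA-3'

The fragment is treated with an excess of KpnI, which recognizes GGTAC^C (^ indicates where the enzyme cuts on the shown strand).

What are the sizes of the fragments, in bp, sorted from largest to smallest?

KpnI sites (GGTACC) start at positions 4, 37, 64.
KpnI cuts after base 5 of each site (before the last base), so after positions 8, 41, 68.
Linear molecule, 3 cuts → 4 fragments:
  1–8 → 8 bp
  9–41 → 33 bp
  42–68 → 27 bp
  69–104 → 36 bp
Sorted largest to smallest: 36, 33, 27, 8 bp.

36, 33, 27, 8 bp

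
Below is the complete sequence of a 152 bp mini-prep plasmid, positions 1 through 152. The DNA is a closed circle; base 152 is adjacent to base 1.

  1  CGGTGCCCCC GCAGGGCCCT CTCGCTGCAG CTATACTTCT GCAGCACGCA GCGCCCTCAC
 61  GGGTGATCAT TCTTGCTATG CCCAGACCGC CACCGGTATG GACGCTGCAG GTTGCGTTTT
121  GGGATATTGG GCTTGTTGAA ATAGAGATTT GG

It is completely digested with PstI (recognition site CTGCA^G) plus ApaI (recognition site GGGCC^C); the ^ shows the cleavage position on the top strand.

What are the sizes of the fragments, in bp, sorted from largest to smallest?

66, 61, 14, 11 bp

PstI sites (CTGCAG) start at positions 25, 39, 105.
PstI cuts after base 5 of each site (before the last base), so after positions 29, 43, 109.
The ApaI site (GGGCCC) starts at position 14.
ApaI cuts after base 5 of each site (before the last base), so after position 18.
Combined cut positions: 18, 29, 43, 109.
Circular molecule, 4 cuts → 4 fragments:
  19–29 → 11 bp
  30–43 → 14 bp
  44–109 → 66 bp
  110–152 then 1–18 → 43 + 18 = 61 bp
Sorted largest to smallest: 66, 61, 14, 11 bp.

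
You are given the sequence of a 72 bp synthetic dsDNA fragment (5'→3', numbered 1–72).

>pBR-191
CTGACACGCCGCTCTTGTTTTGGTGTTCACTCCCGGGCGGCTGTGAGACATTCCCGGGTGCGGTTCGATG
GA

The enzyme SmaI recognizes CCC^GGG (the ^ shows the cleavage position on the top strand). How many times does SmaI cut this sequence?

CCCGGG occurs starting at positions 32, 53.
SmaI cuts at 2 sites.

2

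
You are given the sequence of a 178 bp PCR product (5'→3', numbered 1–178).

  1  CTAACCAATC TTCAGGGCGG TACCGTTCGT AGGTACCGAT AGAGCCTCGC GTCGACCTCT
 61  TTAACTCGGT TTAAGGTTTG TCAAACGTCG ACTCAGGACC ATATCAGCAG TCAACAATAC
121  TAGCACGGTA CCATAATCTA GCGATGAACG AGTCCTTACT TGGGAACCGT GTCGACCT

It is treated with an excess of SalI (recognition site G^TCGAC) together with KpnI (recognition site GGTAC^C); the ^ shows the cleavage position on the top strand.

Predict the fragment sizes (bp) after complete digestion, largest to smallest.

44, 40, 36, 23, 15, 13, 7 bp

SalI sites (GTCGAC) start at positions 51, 87, 171.
SalI cuts after the first base of each site, so after positions 51, 87, 171.
KpnI sites (GGTACC) start at positions 19, 32, 127.
KpnI cuts after base 5 of each site (before the last base), so after positions 23, 36, 131.
Combined cut positions: 23, 36, 51, 87, 131, 171.
Linear molecule, 6 cuts → 7 fragments:
  1–23 → 23 bp
  24–36 → 13 bp
  37–51 → 15 bp
  52–87 → 36 bp
  88–131 → 44 bp
  132–171 → 40 bp
  172–178 → 7 bp
Sorted largest to smallest: 44, 40, 36, 23, 15, 13, 7 bp.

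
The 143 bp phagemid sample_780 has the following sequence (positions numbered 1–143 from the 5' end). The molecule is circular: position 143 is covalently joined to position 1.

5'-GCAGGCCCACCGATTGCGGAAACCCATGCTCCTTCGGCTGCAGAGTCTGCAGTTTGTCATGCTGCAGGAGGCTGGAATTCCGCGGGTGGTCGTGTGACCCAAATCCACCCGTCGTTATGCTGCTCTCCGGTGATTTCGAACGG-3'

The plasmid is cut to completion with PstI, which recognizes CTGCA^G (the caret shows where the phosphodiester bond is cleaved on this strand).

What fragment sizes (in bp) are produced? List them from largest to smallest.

PstI sites (CTGCAG) start at positions 38, 47, 62.
PstI cuts after base 5 of each site (before the last base), so after positions 42, 51, 66.
Circular molecule, 3 cuts → 3 fragments:
  43–51 → 9 bp
  52–66 → 15 bp
  67–143 then 1–42 → 77 + 42 = 119 bp
Sorted largest to smallest: 119, 15, 9 bp.

119, 15, 9 bp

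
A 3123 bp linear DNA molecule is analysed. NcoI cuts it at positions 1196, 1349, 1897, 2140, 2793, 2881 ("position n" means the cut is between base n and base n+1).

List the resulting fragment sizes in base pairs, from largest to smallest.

1196, 653, 548, 243, 242, 153, 88 bp

Linear molecule, 6 cuts → 7 fragments:
  1196 − 0 = 1196 bp
  1349 − 1196 = 153 bp
  1897 − 1349 = 548 bp
  2140 − 1897 = 243 bp
  2793 − 2140 = 653 bp
  2881 − 2793 = 88 bp
  3123 − 2881 = 242 bp
Sorted largest to smallest: 1196, 653, 548, 243, 242, 153, 88 bp.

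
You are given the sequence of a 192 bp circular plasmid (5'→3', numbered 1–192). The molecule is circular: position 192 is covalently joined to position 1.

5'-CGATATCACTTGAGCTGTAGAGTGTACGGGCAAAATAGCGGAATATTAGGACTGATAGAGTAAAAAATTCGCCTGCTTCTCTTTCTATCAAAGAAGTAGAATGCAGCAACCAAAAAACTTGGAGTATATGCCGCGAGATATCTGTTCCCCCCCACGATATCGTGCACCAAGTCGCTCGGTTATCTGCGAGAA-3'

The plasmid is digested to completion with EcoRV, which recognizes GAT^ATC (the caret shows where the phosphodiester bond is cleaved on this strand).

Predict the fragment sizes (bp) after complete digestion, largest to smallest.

EcoRV sites (GATATC) start at positions 2, 137, 156.
EcoRV cuts after base 3 of each site, so after positions 4, 139, 158.
Circular molecule, 3 cuts → 3 fragments:
  5–139 → 135 bp
  140–158 → 19 bp
  159–192 then 1–4 → 34 + 4 = 38 bp
Sorted largest to smallest: 135, 38, 19 bp.

135, 38, 19 bp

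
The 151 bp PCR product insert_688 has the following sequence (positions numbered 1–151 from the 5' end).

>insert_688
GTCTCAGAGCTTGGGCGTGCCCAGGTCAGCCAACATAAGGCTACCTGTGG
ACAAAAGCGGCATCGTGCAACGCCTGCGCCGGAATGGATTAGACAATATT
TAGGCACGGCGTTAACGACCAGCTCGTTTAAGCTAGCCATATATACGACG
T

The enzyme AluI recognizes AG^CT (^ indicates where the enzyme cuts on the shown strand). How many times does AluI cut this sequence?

AGCT occurs starting at positions 8, 121, 131.
AluI cuts at 3 sites.

3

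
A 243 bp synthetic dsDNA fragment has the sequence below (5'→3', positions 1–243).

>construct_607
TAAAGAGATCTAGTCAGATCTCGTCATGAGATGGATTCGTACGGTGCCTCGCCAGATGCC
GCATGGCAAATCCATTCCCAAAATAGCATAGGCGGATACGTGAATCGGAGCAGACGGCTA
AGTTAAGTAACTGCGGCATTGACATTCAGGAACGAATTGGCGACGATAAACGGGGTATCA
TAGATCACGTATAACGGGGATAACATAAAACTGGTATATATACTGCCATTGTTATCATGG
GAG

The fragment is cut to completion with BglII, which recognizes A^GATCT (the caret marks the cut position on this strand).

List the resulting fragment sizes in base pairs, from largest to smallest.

227, 10, 6 bp

BglII sites (AGATCT) start at positions 6, 16.
BglII cuts after the first base of each site, so after positions 6, 16.
Linear molecule, 2 cuts → 3 fragments:
  1–6 → 6 bp
  7–16 → 10 bp
  17–243 → 227 bp
Sorted largest to smallest: 227, 10, 6 bp.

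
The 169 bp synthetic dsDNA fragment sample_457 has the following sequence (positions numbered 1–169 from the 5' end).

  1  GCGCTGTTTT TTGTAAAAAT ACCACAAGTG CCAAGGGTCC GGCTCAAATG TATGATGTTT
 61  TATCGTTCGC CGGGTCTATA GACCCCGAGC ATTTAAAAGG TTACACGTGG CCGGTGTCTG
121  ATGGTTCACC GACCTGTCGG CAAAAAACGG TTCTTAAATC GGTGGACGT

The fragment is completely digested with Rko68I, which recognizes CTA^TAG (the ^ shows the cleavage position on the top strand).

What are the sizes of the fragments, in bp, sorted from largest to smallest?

The Rko68I site (CTATAG) starts at position 76.
Rko68I cuts after base 3 of each site, so after position 78.
Linear molecule, 1 cut → 2 fragments:
  1–78 → 78 bp
  79–169 → 91 bp
Sorted largest to smallest: 91, 78 bp.

91, 78 bp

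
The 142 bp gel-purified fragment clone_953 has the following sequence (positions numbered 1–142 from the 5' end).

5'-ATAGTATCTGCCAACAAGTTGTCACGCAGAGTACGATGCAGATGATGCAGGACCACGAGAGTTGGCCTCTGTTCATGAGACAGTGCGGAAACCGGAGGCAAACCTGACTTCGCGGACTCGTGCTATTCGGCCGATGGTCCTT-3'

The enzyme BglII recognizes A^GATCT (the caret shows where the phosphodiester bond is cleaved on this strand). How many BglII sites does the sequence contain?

0

No occurrence of AGATCT is present in the sequence.
BglII does not cut: 0 sites.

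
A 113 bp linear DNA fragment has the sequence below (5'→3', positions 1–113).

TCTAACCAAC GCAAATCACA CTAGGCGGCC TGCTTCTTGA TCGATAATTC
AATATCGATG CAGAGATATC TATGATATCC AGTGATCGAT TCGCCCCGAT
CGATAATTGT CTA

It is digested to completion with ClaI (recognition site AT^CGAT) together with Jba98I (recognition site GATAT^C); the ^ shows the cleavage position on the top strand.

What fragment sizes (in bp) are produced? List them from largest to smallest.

ClaI sites (ATCGAT) start at positions 40, 54, 85, 99.
ClaI cuts after base 2 of each site, so after positions 41, 55, 86, 100.
Jba98I sites (GATATC) start at positions 65, 74.
Jba98I cuts after base 5 of each site (before the last base), so after positions 69, 78.
Combined cut positions: 41, 55, 69, 78, 86, 100.
Linear molecule, 6 cuts → 7 fragments:
  1–41 → 41 bp
  42–55 → 14 bp
  56–69 → 14 bp
  70–78 → 9 bp
  79–86 → 8 bp
  87–100 → 14 bp
  101–113 → 13 bp
Sorted largest to smallest: 41, 14, 14, 14, 13, 9, 8 bp.

41, 14, 14, 14, 13, 9, 8 bp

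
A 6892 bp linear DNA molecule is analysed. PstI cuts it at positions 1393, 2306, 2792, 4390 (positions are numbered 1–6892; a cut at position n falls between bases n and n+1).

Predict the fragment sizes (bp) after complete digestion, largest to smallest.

2502, 1598, 1393, 913, 486 bp

Linear molecule, 4 cuts → 5 fragments:
  1393 − 0 = 1393 bp
  2306 − 1393 = 913 bp
  2792 − 2306 = 486 bp
  4390 − 2792 = 1598 bp
  6892 − 4390 = 2502 bp
Sorted largest to smallest: 2502, 1598, 1393, 913, 486 bp.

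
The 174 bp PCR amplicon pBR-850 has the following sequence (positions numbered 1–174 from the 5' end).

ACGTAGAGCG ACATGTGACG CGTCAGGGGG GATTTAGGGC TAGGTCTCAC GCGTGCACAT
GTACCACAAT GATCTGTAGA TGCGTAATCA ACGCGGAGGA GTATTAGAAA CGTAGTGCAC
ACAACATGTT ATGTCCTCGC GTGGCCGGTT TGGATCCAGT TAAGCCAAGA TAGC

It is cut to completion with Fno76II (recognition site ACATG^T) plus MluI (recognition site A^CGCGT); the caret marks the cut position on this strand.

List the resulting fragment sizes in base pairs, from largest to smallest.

Fno76II sites (ACATGT) start at positions 11, 57, 124.
Fno76II cuts after base 5 of each site (before the last base), so after positions 15, 61, 128.
MluI sites (ACGCGT) start at positions 18, 49.
MluI cuts after the first base of each site, so after positions 18, 49.
Combined cut positions: 15, 18, 49, 61, 128.
Linear molecule, 5 cuts → 6 fragments:
  1–15 → 15 bp
  16–18 → 3 bp
  19–49 → 31 bp
  50–61 → 12 bp
  62–128 → 67 bp
  129–174 → 46 bp
Sorted largest to smallest: 67, 46, 31, 15, 12, 3 bp.

67, 46, 31, 15, 12, 3 bp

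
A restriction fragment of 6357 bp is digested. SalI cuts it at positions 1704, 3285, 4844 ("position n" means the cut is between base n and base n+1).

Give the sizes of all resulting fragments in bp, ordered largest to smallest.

1704, 1581, 1559, 1513 bp

Linear molecule, 3 cuts → 4 fragments:
  1704 − 0 = 1704 bp
  3285 − 1704 = 1581 bp
  4844 − 3285 = 1559 bp
  6357 − 4844 = 1513 bp
Sorted largest to smallest: 1704, 1581, 1559, 1513 bp.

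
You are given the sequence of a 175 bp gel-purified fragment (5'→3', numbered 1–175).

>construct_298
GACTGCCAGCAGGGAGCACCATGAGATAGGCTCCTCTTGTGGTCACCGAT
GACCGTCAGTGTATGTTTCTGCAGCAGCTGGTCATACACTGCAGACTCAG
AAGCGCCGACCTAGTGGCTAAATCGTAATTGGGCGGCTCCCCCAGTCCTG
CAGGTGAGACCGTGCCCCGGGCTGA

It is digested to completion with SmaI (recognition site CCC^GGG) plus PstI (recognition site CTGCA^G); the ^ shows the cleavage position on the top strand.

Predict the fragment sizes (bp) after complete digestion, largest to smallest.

73, 59, 20, 16, 7 bp

The SmaI site (CCCGGG) starts at position 166.
SmaI cuts after base 3 of each site, so after position 168.
PstI sites (CTGCAG) start at positions 69, 89, 148.
PstI cuts after base 5 of each site (before the last base), so after positions 73, 93, 152.
Combined cut positions: 73, 93, 152, 168.
Linear molecule, 4 cuts → 5 fragments:
  1–73 → 73 bp
  74–93 → 20 bp
  94–152 → 59 bp
  153–168 → 16 bp
  169–175 → 7 bp
Sorted largest to smallest: 73, 59, 20, 16, 7 bp.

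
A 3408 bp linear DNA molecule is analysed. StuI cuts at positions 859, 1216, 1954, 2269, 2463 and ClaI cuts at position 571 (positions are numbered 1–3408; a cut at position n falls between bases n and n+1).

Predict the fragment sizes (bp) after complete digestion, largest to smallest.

945, 738, 571, 357, 315, 288, 194 bp

Combined cut positions (sorted): 571, 859, 1216, 1954, 2269, 2463.
Linear molecule, 6 cuts → 7 fragments:
  571 − 0 = 571 bp
  859 − 571 = 288 bp
  1216 − 859 = 357 bp
  1954 − 1216 = 738 bp
  2269 − 1954 = 315 bp
  2463 − 2269 = 194 bp
  3408 − 2463 = 945 bp
Sorted largest to smallest: 945, 738, 571, 357, 315, 288, 194 bp.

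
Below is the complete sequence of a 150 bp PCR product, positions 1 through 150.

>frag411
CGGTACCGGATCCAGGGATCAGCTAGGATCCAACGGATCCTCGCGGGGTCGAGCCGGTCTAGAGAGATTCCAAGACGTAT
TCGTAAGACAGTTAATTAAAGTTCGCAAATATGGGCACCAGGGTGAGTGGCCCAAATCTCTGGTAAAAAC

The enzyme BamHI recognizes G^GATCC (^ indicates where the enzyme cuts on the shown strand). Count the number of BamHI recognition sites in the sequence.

GGATCC occurs starting at positions 8, 26, 35.
BamHI cuts at 3 sites.

3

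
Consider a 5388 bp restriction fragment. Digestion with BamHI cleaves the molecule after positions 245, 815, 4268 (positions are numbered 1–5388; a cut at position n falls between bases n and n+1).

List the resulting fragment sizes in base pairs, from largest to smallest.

Linear molecule, 3 cuts → 4 fragments:
  245 − 0 = 245 bp
  815 − 245 = 570 bp
  4268 − 815 = 3453 bp
  5388 − 4268 = 1120 bp
Sorted largest to smallest: 3453, 1120, 570, 245 bp.

3453, 1120, 570, 245 bp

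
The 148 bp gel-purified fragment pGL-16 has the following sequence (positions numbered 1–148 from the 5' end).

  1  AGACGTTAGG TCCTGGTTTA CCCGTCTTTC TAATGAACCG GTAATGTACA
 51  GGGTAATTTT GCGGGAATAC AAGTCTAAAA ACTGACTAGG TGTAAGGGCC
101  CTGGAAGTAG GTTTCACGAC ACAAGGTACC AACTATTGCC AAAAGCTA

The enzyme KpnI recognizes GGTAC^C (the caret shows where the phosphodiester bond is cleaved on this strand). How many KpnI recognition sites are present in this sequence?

GGTACC occurs starting at position 125.
KpnI cuts at 1 site.

1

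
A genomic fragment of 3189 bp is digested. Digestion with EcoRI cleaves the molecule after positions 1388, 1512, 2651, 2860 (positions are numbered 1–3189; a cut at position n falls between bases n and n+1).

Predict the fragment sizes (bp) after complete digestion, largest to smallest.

Linear molecule, 4 cuts → 5 fragments:
  1388 − 0 = 1388 bp
  1512 − 1388 = 124 bp
  2651 − 1512 = 1139 bp
  2860 − 2651 = 209 bp
  3189 − 2860 = 329 bp
Sorted largest to smallest: 1388, 1139, 329, 209, 124 bp.

1388, 1139, 329, 209, 124 bp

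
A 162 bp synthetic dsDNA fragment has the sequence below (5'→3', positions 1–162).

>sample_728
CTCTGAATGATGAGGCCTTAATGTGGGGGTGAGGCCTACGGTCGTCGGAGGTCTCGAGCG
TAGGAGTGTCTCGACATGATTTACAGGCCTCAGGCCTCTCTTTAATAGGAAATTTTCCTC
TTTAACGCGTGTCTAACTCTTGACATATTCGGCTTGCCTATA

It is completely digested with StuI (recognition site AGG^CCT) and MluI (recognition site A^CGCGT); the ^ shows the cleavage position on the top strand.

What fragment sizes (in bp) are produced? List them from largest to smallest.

StuI sites (AGGCCT) start at positions 13, 32, 85, 92.
StuI cuts after base 3 of each site, so after positions 15, 34, 87, 94.
The MluI site (ACGCGT) starts at position 125.
MluI cuts after the first base of each site, so after position 125.
Combined cut positions: 15, 34, 87, 94, 125.
Linear molecule, 5 cuts → 6 fragments:
  1–15 → 15 bp
  16–34 → 19 bp
  35–87 → 53 bp
  88–94 → 7 bp
  95–125 → 31 bp
  126–162 → 37 bp
Sorted largest to smallest: 53, 37, 31, 19, 15, 7 bp.

53, 37, 31, 19, 15, 7 bp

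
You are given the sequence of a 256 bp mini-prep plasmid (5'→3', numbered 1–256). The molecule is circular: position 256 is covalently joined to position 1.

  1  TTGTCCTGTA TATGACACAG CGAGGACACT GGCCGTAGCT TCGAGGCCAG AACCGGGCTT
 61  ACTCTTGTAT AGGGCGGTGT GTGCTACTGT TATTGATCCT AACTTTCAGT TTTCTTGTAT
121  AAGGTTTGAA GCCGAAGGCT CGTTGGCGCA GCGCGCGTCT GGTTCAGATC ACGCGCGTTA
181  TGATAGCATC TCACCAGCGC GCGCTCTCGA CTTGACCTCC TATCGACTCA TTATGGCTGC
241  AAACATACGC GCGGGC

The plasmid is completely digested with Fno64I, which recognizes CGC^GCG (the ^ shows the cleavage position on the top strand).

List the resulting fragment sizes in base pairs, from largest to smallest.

160, 50, 26, 20 bp

Fno64I sites (CGCGCG) start at positions 152, 172, 198, 248.
Fno64I cuts after base 3 of each site, so after positions 154, 174, 200, 250.
Circular molecule, 4 cuts → 4 fragments:
  155–174 → 20 bp
  175–200 → 26 bp
  201–250 → 50 bp
  251–256 then 1–154 → 6 + 154 = 160 bp
Sorted largest to smallest: 160, 50, 26, 20 bp.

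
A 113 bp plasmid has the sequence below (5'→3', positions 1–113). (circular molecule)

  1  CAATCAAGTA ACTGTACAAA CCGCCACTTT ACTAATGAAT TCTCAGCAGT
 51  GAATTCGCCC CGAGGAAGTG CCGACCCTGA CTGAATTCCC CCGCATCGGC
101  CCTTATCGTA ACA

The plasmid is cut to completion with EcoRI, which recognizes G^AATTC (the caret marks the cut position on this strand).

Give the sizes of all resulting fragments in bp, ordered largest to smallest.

67, 32, 14 bp

EcoRI sites (GAATTC) start at positions 37, 51, 83.
EcoRI cuts after the first base of each site, so after positions 37, 51, 83.
Circular molecule, 3 cuts → 3 fragments:
  38–51 → 14 bp
  52–83 → 32 bp
  84–113 then 1–37 → 30 + 37 = 67 bp
Sorted largest to smallest: 67, 32, 14 bp.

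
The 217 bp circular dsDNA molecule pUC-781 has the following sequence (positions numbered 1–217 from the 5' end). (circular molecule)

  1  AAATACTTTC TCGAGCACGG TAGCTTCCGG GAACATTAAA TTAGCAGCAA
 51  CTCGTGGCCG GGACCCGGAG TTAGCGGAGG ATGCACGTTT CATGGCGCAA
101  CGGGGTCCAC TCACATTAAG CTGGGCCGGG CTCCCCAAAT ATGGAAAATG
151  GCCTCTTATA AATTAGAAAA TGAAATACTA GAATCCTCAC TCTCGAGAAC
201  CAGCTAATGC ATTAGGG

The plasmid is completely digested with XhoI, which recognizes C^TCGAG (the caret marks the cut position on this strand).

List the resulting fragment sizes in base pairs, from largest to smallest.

182, 35 bp

XhoI sites (CTCGAG) start at positions 10, 192.
XhoI cuts after the first base of each site, so after positions 10, 192.
Circular molecule, 2 cuts → 2 fragments:
  11–192 → 182 bp
  193–217 then 1–10 → 25 + 10 = 35 bp
Sorted largest to smallest: 182, 35 bp.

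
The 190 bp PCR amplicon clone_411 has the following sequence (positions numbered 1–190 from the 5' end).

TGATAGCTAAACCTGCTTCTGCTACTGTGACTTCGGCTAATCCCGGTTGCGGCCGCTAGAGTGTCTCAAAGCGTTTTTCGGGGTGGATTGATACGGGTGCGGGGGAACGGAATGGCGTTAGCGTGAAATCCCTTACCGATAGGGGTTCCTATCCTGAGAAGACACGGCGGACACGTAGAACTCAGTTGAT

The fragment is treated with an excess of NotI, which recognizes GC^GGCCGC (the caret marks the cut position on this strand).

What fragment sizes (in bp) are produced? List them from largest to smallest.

140, 50 bp

The NotI site (GCGGCCGC) starts at position 49.
NotI cuts after base 2 of each site, so after position 50.
Linear molecule, 1 cut → 2 fragments:
  1–50 → 50 bp
  51–190 → 140 bp
Sorted largest to smallest: 140, 50 bp.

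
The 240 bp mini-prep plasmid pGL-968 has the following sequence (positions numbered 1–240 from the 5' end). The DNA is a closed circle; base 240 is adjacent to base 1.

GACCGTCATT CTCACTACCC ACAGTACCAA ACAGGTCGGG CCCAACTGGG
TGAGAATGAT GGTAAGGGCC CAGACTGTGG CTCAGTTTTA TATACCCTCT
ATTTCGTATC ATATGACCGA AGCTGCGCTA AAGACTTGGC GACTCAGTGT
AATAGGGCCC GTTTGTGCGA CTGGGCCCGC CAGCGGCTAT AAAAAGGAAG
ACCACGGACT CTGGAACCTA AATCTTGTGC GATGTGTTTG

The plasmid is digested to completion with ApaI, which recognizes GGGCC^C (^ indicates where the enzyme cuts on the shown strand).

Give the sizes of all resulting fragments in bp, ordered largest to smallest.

105, 89, 28, 18 bp

ApaI sites (GGGCCC) start at positions 38, 66, 155, 173.
ApaI cuts after base 5 of each site (before the last base), so after positions 42, 70, 159, 177.
Circular molecule, 4 cuts → 4 fragments:
  43–70 → 28 bp
  71–159 → 89 bp
  160–177 → 18 bp
  178–240 then 1–42 → 63 + 42 = 105 bp
Sorted largest to smallest: 105, 89, 28, 18 bp.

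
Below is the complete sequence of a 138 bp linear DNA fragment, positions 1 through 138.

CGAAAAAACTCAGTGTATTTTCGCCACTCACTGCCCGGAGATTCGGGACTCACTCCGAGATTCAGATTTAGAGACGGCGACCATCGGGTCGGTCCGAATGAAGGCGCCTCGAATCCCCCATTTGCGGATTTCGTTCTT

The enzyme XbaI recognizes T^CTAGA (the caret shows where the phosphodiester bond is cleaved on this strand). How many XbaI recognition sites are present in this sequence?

No occurrence of TCTAGA is present in the sequence.
XbaI does not cut: 0 sites.

0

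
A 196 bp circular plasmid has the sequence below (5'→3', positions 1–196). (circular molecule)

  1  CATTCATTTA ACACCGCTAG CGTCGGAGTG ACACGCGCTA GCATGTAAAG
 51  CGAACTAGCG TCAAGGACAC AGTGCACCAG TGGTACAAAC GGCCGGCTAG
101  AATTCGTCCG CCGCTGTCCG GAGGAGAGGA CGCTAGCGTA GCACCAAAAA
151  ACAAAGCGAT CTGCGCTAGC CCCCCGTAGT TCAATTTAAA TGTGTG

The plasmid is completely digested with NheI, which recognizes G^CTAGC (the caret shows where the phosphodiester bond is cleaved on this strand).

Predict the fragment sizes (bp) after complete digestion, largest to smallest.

NheI sites (GCTAGC) start at positions 16, 37, 132, 165.
NheI cuts after the first base of each site, so after positions 16, 37, 132, 165.
Circular molecule, 4 cuts → 4 fragments:
  17–37 → 21 bp
  38–132 → 95 bp
  133–165 → 33 bp
  166–196 then 1–16 → 31 + 16 = 47 bp
Sorted largest to smallest: 95, 47, 33, 21 bp.

95, 47, 33, 21 bp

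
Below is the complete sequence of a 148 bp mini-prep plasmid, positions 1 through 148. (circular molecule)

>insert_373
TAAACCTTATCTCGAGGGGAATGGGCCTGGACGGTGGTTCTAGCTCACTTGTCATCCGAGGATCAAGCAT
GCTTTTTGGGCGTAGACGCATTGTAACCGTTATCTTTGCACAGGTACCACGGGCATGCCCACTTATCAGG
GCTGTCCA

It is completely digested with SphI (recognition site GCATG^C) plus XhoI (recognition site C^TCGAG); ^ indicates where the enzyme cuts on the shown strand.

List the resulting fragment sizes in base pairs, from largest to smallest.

60, 56, 32 bp

SphI sites (GCATGC) start at positions 67, 123.
SphI cuts after base 5 of each site (before the last base), so after positions 71, 127.
The XhoI site (CTCGAG) starts at position 11.
XhoI cuts after the first base of each site, so after position 11.
Combined cut positions: 11, 71, 127.
Circular molecule, 3 cuts → 3 fragments:
  12–71 → 60 bp
  72–127 → 56 bp
  128–148 then 1–11 → 21 + 11 = 32 bp
Sorted largest to smallest: 60, 56, 32 bp.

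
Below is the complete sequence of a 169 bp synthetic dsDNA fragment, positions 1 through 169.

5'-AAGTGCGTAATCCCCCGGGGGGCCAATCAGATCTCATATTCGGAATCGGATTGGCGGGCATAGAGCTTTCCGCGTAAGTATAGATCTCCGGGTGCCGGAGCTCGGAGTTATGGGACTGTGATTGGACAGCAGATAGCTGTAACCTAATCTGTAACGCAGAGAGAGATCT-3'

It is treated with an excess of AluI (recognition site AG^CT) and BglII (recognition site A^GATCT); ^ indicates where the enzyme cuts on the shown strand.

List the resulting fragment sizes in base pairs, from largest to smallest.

36, 36, 29, 28, 18, 17, 5 bp

AluI sites (AGCT) start at positions 64, 99, 135.
AluI cuts after base 2 of each site, so after positions 65, 100, 136.
BglII sites (AGATCT) start at positions 29, 82, 164.
BglII cuts after the first base of each site, so after positions 29, 82, 164.
Combined cut positions: 29, 65, 82, 100, 136, 164.
Linear molecule, 6 cuts → 7 fragments:
  1–29 → 29 bp
  30–65 → 36 bp
  66–82 → 17 bp
  83–100 → 18 bp
  101–136 → 36 bp
  137–164 → 28 bp
  165–169 → 5 bp
Sorted largest to smallest: 36, 36, 29, 28, 18, 17, 5 bp.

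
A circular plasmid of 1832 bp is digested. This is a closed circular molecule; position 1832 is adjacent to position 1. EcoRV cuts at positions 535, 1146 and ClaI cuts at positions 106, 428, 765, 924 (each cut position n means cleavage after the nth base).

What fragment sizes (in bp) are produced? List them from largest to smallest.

Combined cut positions (sorted): 106, 428, 535, 765, 924, 1146.
Circular molecule, 6 cuts → 6 fragments:
  428 − 106 = 322 bp
  535 − 428 = 107 bp
  765 − 535 = 230 bp
  924 − 765 = 159 bp
  1146 − 924 = 222 bp
  wrap: 1832 − 1146 + 106 = 792 bp
Sorted largest to smallest: 792, 322, 230, 222, 159, 107 bp.

792, 322, 230, 222, 159, 107 bp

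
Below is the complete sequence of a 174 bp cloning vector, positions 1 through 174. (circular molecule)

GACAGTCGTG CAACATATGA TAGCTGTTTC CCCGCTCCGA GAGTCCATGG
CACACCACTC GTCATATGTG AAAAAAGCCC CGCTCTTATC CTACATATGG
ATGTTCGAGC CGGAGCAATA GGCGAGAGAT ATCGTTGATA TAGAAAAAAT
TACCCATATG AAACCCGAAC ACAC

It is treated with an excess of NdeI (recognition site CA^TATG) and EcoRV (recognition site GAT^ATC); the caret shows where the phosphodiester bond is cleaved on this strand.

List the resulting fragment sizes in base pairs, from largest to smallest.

NdeI sites (CATATG) start at positions 14, 63, 94, 155.
NdeI cuts after base 2 of each site, so after positions 15, 64, 95, 156.
The EcoRV site (GATATC) starts at position 128.
EcoRV cuts after base 3 of each site, so after position 130.
Combined cut positions: 15, 64, 95, 130, 156.
Circular molecule, 5 cuts → 5 fragments:
  16–64 → 49 bp
  65–95 → 31 bp
  96–130 → 35 bp
  131–156 → 26 bp
  157–174 then 1–15 → 18 + 15 = 33 bp
Sorted largest to smallest: 49, 35, 33, 31, 26 bp.

49, 35, 33, 31, 26 bp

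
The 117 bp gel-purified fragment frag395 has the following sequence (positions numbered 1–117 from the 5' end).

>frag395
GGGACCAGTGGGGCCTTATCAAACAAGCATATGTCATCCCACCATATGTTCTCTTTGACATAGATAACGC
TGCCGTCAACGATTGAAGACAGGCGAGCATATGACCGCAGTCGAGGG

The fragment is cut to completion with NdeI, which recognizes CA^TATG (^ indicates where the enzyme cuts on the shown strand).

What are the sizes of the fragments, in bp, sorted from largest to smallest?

55, 29, 18, 15 bp

NdeI sites (CATATG) start at positions 28, 43, 98.
NdeI cuts after base 2 of each site, so after positions 29, 44, 99.
Linear molecule, 3 cuts → 4 fragments:
  1–29 → 29 bp
  30–44 → 15 bp
  45–99 → 55 bp
  100–117 → 18 bp
Sorted largest to smallest: 55, 29, 18, 15 bp.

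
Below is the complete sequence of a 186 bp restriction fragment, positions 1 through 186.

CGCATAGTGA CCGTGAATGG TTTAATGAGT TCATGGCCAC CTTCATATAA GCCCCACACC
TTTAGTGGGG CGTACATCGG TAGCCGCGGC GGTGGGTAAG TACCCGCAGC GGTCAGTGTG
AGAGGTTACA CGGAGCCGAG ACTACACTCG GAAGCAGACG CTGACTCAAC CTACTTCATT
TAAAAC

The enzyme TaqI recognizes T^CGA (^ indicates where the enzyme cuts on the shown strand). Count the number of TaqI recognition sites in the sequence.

0

No occurrence of TCGA is present in the sequence.
TaqI does not cut: 0 sites.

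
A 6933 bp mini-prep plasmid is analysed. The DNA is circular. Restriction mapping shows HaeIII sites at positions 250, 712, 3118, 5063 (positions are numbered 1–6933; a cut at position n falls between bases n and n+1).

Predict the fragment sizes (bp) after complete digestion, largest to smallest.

2406, 2120, 1945, 462 bp

Circular molecule, 4 cuts → 4 fragments:
  712 − 250 = 462 bp
  3118 − 712 = 2406 bp
  5063 − 3118 = 1945 bp
  wrap: 6933 − 5063 + 250 = 2120 bp
Sorted largest to smallest: 2406, 2120, 1945, 462 bp.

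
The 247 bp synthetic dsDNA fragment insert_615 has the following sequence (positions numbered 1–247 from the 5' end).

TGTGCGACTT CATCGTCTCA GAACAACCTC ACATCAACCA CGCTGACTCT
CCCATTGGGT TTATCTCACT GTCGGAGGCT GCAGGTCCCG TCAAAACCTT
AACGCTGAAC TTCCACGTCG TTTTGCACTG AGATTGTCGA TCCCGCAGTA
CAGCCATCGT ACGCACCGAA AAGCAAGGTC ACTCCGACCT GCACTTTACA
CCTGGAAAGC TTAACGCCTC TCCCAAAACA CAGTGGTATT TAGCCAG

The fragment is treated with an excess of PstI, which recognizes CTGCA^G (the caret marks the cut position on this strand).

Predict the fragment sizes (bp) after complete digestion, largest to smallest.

164, 83 bp

The PstI site (CTGCAG) starts at position 79.
PstI cuts after base 5 of each site (before the last base), so after position 83.
Linear molecule, 1 cut → 2 fragments:
  1–83 → 83 bp
  84–247 → 164 bp
Sorted largest to smallest: 164, 83 bp.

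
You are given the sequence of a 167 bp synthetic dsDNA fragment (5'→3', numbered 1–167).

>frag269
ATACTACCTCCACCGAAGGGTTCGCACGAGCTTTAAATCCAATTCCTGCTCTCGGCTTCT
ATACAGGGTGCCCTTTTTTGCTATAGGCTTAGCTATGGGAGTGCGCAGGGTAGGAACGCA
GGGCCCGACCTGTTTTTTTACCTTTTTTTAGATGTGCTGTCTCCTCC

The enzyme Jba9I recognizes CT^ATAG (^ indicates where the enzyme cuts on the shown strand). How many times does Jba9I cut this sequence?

1

CTATAG occurs starting at position 81.
Jba9I cuts at 1 site.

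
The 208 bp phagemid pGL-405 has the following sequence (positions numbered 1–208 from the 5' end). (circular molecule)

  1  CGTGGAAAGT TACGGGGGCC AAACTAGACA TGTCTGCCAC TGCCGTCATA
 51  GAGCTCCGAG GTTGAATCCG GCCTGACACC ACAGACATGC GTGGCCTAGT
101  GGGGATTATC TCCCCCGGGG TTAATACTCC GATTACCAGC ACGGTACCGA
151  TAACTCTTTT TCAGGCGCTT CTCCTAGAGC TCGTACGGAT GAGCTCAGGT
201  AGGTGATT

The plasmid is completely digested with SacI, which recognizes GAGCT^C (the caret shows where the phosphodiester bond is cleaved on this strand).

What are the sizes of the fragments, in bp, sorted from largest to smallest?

126, 68, 14 bp

SacI sites (GAGCTC) start at positions 51, 177, 191.
SacI cuts after base 5 of each site (before the last base), so after positions 55, 181, 195.
Circular molecule, 3 cuts → 3 fragments:
  56–181 → 126 bp
  182–195 → 14 bp
  196–208 then 1–55 → 13 + 55 = 68 bp
Sorted largest to smallest: 126, 68, 14 bp.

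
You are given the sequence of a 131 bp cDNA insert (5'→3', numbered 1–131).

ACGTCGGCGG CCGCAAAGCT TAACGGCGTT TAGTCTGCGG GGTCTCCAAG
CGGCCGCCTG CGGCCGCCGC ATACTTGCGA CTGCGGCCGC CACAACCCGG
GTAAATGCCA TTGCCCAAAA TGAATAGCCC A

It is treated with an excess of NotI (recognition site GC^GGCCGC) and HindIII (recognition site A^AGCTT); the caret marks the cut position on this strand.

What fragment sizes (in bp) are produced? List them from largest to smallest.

NotI sites (GCGGCCGC) start at positions 7, 50, 60, 83.
NotI cuts after base 2 of each site, so after positions 8, 51, 61, 84.
The HindIII site (AAGCTT) starts at position 16.
HindIII cuts after the first base of each site, so after position 16.
Combined cut positions: 8, 16, 51, 61, 84.
Linear molecule, 5 cuts → 6 fragments:
  1–8 → 8 bp
  9–16 → 8 bp
  17–51 → 35 bp
  52–61 → 10 bp
  62–84 → 23 bp
  85–131 → 47 bp
Sorted largest to smallest: 47, 35, 23, 10, 8, 8 bp.

47, 35, 23, 10, 8, 8 bp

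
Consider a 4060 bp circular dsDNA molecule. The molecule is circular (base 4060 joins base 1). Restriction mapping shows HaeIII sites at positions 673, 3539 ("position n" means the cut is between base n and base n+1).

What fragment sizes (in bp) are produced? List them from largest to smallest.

Circular molecule, 2 cuts → 2 fragments:
  3539 − 673 = 2866 bp
  wrap: 4060 − 3539 + 673 = 1194 bp
Sorted largest to smallest: 2866, 1194 bp.

2866, 1194 bp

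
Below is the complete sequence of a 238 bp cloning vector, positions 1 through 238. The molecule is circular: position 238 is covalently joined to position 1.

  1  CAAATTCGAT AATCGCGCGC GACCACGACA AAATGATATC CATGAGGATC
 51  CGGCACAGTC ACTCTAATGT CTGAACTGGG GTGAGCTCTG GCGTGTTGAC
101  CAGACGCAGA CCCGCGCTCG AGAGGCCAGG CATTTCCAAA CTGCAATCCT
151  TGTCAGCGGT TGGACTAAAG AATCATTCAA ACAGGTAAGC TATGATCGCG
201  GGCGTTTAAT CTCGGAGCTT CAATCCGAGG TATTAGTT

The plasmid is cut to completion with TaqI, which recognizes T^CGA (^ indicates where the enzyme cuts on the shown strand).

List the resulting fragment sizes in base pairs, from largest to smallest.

126, 112 bp

TaqI sites (TCGA) start at positions 6, 118.
TaqI cuts after the first base of each site, so after positions 6, 118.
Circular molecule, 2 cuts → 2 fragments:
  7–118 → 112 bp
  119–238 then 1–6 → 120 + 6 = 126 bp
Sorted largest to smallest: 126, 112 bp.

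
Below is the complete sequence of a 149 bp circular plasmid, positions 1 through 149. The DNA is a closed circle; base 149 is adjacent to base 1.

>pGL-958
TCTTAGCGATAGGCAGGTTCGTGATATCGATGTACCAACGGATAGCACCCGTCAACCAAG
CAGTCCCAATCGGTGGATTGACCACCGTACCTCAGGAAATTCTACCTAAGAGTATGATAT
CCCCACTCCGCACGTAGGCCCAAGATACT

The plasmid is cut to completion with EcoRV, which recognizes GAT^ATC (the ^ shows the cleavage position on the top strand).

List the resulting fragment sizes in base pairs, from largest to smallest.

EcoRV sites (GATATC) start at positions 23, 116.
EcoRV cuts after base 3 of each site, so after positions 25, 118.
Circular molecule, 2 cuts → 2 fragments:
  26–118 → 93 bp
  119–149 then 1–25 → 31 + 25 = 56 bp
Sorted largest to smallest: 93, 56 bp.

93, 56 bp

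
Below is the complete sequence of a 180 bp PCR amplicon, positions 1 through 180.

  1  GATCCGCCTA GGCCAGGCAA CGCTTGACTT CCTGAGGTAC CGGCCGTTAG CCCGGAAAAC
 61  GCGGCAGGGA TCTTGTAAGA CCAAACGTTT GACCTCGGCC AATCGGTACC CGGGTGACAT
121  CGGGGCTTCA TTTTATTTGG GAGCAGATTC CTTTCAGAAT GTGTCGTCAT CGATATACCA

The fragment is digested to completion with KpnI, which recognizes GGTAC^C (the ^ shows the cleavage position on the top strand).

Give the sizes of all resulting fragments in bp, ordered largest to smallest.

71, 69, 40 bp

KpnI sites (GGTACC) start at positions 36, 105.
KpnI cuts after base 5 of each site (before the last base), so after positions 40, 109.
Linear molecule, 2 cuts → 3 fragments:
  1–40 → 40 bp
  41–109 → 69 bp
  110–180 → 71 bp
Sorted largest to smallest: 71, 69, 40 bp.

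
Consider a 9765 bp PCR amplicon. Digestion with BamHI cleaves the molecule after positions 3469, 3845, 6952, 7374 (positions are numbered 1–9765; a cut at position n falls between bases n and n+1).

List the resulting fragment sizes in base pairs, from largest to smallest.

3469, 3107, 2391, 422, 376 bp

Linear molecule, 4 cuts → 5 fragments:
  3469 − 0 = 3469 bp
  3845 − 3469 = 376 bp
  6952 − 3845 = 3107 bp
  7374 − 6952 = 422 bp
  9765 − 7374 = 2391 bp
Sorted largest to smallest: 3469, 3107, 2391, 422, 376 bp.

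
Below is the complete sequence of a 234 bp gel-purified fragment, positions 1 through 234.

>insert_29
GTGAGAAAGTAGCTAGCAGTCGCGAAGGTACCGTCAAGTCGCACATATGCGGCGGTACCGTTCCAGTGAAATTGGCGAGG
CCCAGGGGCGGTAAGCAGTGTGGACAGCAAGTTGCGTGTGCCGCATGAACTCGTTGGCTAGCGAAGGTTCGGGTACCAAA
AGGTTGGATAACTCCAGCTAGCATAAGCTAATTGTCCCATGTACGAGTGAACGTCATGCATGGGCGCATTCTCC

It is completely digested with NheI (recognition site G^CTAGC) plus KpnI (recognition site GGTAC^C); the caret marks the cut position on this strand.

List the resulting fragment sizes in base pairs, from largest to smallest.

79, 57, 27, 21, 19, 19, 12 bp

NheI sites (GCTAGC) start at positions 12, 137, 177.
NheI cuts after the first base of each site, so after positions 12, 137, 177.
KpnI sites (GGTACC) start at positions 27, 54, 152.
KpnI cuts after base 5 of each site (before the last base), so after positions 31, 58, 156.
Combined cut positions: 12, 31, 58, 137, 156, 177.
Linear molecule, 6 cuts → 7 fragments:
  1–12 → 12 bp
  13–31 → 19 bp
  32–58 → 27 bp
  59–137 → 79 bp
  138–156 → 19 bp
  157–177 → 21 bp
  178–234 → 57 bp
Sorted largest to smallest: 79, 57, 27, 21, 19, 19, 12 bp.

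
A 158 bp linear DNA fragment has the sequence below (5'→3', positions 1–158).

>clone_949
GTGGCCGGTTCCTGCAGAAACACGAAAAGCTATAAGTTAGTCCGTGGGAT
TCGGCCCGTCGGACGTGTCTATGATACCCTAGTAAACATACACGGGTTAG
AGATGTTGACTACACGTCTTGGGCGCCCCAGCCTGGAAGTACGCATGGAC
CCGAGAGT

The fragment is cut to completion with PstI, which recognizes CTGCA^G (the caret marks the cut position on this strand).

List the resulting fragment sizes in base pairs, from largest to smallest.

142, 16 bp

The PstI site (CTGCAG) starts at position 12.
PstI cuts after base 5 of each site (before the last base), so after position 16.
Linear molecule, 1 cut → 2 fragments:
  1–16 → 16 bp
  17–158 → 142 bp
Sorted largest to smallest: 142, 16 bp.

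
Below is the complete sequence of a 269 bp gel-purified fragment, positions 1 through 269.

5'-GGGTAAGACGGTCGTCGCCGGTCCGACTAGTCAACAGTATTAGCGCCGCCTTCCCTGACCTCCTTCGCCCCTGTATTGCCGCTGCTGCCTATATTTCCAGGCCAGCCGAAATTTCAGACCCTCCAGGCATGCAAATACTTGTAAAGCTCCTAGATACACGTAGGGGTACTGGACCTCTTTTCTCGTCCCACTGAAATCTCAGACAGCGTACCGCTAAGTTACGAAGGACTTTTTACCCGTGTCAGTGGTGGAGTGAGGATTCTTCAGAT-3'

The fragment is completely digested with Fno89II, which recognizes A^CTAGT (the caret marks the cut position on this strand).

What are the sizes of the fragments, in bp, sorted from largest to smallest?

243, 26 bp

The Fno89II site (ACTAGT) starts at position 26.
Fno89II cuts after the first base of each site, so after position 26.
Linear molecule, 1 cut → 2 fragments:
  1–26 → 26 bp
  27–269 → 243 bp
Sorted largest to smallest: 243, 26 bp.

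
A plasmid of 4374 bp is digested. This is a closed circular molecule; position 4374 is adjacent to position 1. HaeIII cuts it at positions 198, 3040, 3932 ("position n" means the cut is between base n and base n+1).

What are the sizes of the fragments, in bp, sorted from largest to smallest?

Circular molecule, 3 cuts → 3 fragments:
  3040 − 198 = 2842 bp
  3932 − 3040 = 892 bp
  wrap: 4374 − 3932 + 198 = 640 bp
Sorted largest to smallest: 2842, 892, 640 bp.

2842, 892, 640 bp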